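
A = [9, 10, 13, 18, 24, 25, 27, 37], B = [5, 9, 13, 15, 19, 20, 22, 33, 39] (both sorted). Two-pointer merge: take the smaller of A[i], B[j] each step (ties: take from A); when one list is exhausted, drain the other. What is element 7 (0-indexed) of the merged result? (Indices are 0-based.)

i=0 j=0: A[i]=9>B[j]=5 take 5, j++
i=0 j=1: A[i]=9<=B[j]=9 take 9, i++
i=1 j=1: A[i]=10>B[j]=9 take 9, j++
i=1 j=2: A[i]=10<=B[j]=13 take 10, i++
i=2 j=2: A[i]=13<=B[j]=13 take 13, i++
i=3 j=2: A[i]=18>B[j]=13 take 13, j++
i=3 j=3: A[i]=18>B[j]=15 take 15, j++
i=3 j=4: A[i]=18<=B[j]=19 take 18, i++
i=4 j=4: A[i]=24>B[j]=19 take 19, j++
i=4 j=5: A[i]=24>B[j]=20 take 20, j++
i=4 j=6: A[i]=24>B[j]=22 take 22, j++
i=4 j=7: A[i]=24<=B[j]=33 take 24, i++
i=5 j=7: A[i]=25<=B[j]=33 take 25, i++
i=6 j=7: A[i]=27<=B[j]=33 take 27, i++
i=7 j=7: A[i]=37>B[j]=33 take 33, j++
i=7 j=8: A[i]=37<=B[j]=39 take 37, i++
i=8 j=8: A done, take B[j]=39, j++

merged[7] = 18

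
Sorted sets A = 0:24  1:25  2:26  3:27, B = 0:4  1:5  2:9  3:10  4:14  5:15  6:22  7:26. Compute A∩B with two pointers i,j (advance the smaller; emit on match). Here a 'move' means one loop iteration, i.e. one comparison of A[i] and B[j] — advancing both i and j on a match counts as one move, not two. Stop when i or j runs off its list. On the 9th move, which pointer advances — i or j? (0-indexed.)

[i=0,j=0] 24>4 → j++
[i=0,j=1] 24>5 → j++
[i=0,j=2] 24>9 → j++
[i=0,j=3] 24>10 → j++
[i=0,j=4] 24>14 → j++
[i=0,j=5] 24>15 → j++
[i=0,j=6] 24>22 → j++
[i=0,j=7] 24<26 → i++
[i=1,j=7] 25<26 → i++

i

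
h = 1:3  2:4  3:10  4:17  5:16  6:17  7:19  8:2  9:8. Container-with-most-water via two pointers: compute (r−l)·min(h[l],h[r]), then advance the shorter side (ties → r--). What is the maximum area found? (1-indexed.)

max area = 51

[1,9] min(3,8)*8=24 best=24 * → l++
[2,9] min(4,8)*7=28 best=28 * → l++
[3,9] min(10,8)*6=48 best=48 * → r--
[3,8] min(10,2)*5=10 best=48 → r--
[3,7] min(10,19)*4=40 best=48 → l++
[4,7] min(17,19)*3=51 best=51 * → l++
[5,7] min(16,19)*2=32 best=51 → l++
[6,7] min(17,19)*1=17 best=51 → l++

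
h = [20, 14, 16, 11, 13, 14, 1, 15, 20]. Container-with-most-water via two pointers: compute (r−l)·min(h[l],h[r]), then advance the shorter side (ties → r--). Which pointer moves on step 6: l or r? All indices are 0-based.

r

[0,8] min(20,20)*8=160 best=160 * → r--
[0,7] min(20,15)*7=105 best=160 → r--
[0,6] min(20,1)*6=6 best=160 → r--
[0,5] min(20,14)*5=70 best=160 → r--
[0,4] min(20,13)*4=52 best=160 → r--
[0,3] min(20,11)*3=33 best=160 → r--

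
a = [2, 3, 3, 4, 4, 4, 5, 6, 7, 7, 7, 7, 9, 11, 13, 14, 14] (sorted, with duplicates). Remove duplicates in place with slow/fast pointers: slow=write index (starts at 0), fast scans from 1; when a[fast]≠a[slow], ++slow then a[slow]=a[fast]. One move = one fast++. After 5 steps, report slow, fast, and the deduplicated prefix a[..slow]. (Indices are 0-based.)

slow=2, fast=6, prefix=[2, 3, 4]

slow=0 fast=1: a[fast]=3≠a[slow]=2 write a[1]=3, slow++,fast++
slow=1 fast=2: a[fast]=3=a[slow] dup, fast++
slow=1 fast=3: a[fast]=4≠a[slow]=3 write a[2]=4, slow++,fast++
slow=2 fast=4: a[fast]=4=a[slow] dup, fast++
slow=2 fast=5: a[fast]=4=a[slow] dup, fast++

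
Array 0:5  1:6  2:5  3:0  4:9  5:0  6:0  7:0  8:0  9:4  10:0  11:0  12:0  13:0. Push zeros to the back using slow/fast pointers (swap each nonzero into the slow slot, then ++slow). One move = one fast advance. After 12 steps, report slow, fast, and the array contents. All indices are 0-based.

(s=0,f=0) a[fast]=5≠0 swap→a[0]=5 → slow++,fast++
(s=1,f=1) a[fast]=6≠0 swap→a[1]=6 → slow++,fast++
(s=2,f=2) a[fast]=5≠0 swap→a[2]=5 → slow++,fast++
(s=3,f=3) a[fast]=0 → fast++
(s=3,f=4) a[fast]=9≠0 swap→a[3]=9 → slow++,fast++
(s=4,f=5) a[fast]=0 → fast++
(s=4,f=6) a[fast]=0 → fast++
(s=4,f=7) a[fast]=0 → fast++
(s=4,f=8) a[fast]=0 → fast++
(s=4,f=9) a[fast]=4≠0 swap→a[4]=4 → slow++,fast++
(s=5,f=10) a[fast]=0 → fast++
(s=5,f=11) a[fast]=0 → fast++

slow=5, fast=12, a=[5, 6, 5, 9, 4, 0, 0, 0, 0, 0, 0, 0, 0, 0]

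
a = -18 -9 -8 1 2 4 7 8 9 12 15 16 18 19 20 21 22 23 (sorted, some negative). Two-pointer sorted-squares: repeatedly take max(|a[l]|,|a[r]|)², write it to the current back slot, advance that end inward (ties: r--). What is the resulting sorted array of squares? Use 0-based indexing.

[0,17] |-18|<=|23| out[17]=529 → r--
[0,16] |-18|<=|22| out[16]=484 → r--
[0,15] |-18|<=|21| out[15]=441 → r--
[0,14] |-18|<=|20| out[14]=400 → r--
[0,13] |-18|<=|19| out[13]=361 → r--
[0,12] |-18|<=|18| out[12]=324 → r--
[0,11] |-18|>|16| out[11]=324 → l++
[1,11] |-9|<=|16| out[10]=256 → r--
[1,10] |-9|<=|15| out[9]=225 → r--
[1,9] |-9|<=|12| out[8]=144 → r--
[1,8] |-9|<=|9| out[7]=81 → r--
[1,7] |-9|>|8| out[6]=81 → l++
[2,7] |-8|<=|8| out[5]=64 → r--
[2,6] |-8|>|7| out[4]=64 → l++
[3,6] |1|<=|7| out[3]=49 → r--
[3,5] |1|<=|4| out[2]=16 → r--
[3,4] |1|<=|2| out[1]=4 → r--
[3,3] |1|<=|1| out[0]=1 → r--

[1, 4, 16, 49, 64, 64, 81, 81, 144, 225, 256, 324, 324, 361, 400, 441, 484, 529]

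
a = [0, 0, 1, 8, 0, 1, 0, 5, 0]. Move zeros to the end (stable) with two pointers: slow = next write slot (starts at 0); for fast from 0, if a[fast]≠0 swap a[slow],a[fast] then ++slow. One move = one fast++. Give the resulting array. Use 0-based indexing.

[1, 8, 1, 5, 0, 0, 0, 0, 0]

slow=0 fast=0: a[fast]=0, fast++
slow=0 fast=1: a[fast]=0, fast++
slow=0 fast=2: a[fast]=1≠0 swap→a[0]=1, slow++,fast++
slow=1 fast=3: a[fast]=8≠0 swap→a[1]=8, slow++,fast++
slow=2 fast=4: a[fast]=0, fast++
slow=2 fast=5: a[fast]=1≠0 swap→a[2]=1, slow++,fast++
slow=3 fast=6: a[fast]=0, fast++
slow=3 fast=7: a[fast]=5≠0 swap→a[3]=5, slow++,fast++
slow=4 fast=8: a[fast]=0, fast++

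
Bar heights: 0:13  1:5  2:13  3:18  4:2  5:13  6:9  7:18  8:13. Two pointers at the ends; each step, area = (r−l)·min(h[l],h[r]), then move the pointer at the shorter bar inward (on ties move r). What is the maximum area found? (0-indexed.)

max area = 104

l=0 r=8: min(13,13)*8=104 best=104 *, r--
l=0 r=7: min(13,18)*7=91 best=104, l++
l=1 r=7: min(5,18)*6=30 best=104, l++
l=2 r=7: min(13,18)*5=65 best=104, l++
l=3 r=7: min(18,18)*4=72 best=104, r--
l=3 r=6: min(18,9)*3=27 best=104, r--
l=3 r=5: min(18,13)*2=26 best=104, r--
l=3 r=4: min(18,2)*1=2 best=104, r--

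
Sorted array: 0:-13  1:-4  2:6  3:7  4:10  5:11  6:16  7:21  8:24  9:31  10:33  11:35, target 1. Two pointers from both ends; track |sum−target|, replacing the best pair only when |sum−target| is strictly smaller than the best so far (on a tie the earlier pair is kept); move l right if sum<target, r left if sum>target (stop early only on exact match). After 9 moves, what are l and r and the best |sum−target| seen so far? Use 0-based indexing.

l=1, r=3, best |Δ|=2

[0,11] -13+35=22 d=21 * → r--
[0,10] -13+33=20 d=19 * → r--
[0,9] -13+31=18 d=17 * → r--
[0,8] -13+24=11 d=10 * → r--
[0,7] -13+21=8 d=7 * → r--
[0,6] -13+16=3 d=2 * → r--
[0,5] -13+11=-2 d=3 → l++
[1,5] -4+11=7 d=6 → r--
[1,4] -4+10=6 d=5 → r--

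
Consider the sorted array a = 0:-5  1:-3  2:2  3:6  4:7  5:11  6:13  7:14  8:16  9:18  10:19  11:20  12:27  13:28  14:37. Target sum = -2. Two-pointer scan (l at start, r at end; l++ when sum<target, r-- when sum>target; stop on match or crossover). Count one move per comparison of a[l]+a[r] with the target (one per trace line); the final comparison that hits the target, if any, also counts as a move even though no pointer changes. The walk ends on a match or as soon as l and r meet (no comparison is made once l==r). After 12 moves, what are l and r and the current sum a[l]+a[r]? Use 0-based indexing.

l=0, r=2, sum=-3

l=0 r=14: -5+37=32 >-2, r--
l=0 r=13: -5+28=23 >-2, r--
l=0 r=12: -5+27=22 >-2, r--
l=0 r=11: -5+20=15 >-2, r--
l=0 r=10: -5+19=14 >-2, r--
l=0 r=9: -5+18=13 >-2, r--
l=0 r=8: -5+16=11 >-2, r--
l=0 r=7: -5+14=9 >-2, r--
l=0 r=6: -5+13=8 >-2, r--
l=0 r=5: -5+11=6 >-2, r--
l=0 r=4: -5+7=2 >-2, r--
l=0 r=3: -5+6=1 >-2, r--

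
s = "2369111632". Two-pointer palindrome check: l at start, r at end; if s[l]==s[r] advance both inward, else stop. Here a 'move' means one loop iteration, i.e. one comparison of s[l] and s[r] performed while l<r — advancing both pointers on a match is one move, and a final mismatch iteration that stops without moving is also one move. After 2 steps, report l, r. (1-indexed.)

l=3, r=8

l=1 r=10: '2'=='2', l++,r--
l=2 r=9: '3'=='3', l++,r--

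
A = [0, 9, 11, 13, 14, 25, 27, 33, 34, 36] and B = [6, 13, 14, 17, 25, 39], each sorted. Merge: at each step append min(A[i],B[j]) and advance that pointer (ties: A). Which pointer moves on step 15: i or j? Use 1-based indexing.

i

i=1 j=1: A[i]=0<=B[j]=6 take 0, i++
i=2 j=1: A[i]=9>B[j]=6 take 6, j++
i=2 j=2: A[i]=9<=B[j]=13 take 9, i++
i=3 j=2: A[i]=11<=B[j]=13 take 11, i++
i=4 j=2: A[i]=13<=B[j]=13 take 13, i++
i=5 j=2: A[i]=14>B[j]=13 take 13, j++
i=5 j=3: A[i]=14<=B[j]=14 take 14, i++
i=6 j=3: A[i]=25>B[j]=14 take 14, j++
i=6 j=4: A[i]=25>B[j]=17 take 17, j++
i=6 j=5: A[i]=25<=B[j]=25 take 25, i++
i=7 j=5: A[i]=27>B[j]=25 take 25, j++
i=7 j=6: A[i]=27<=B[j]=39 take 27, i++
i=8 j=6: A[i]=33<=B[j]=39 take 33, i++
i=9 j=6: A[i]=34<=B[j]=39 take 34, i++
i=10 j=6: A[i]=36<=B[j]=39 take 36, i++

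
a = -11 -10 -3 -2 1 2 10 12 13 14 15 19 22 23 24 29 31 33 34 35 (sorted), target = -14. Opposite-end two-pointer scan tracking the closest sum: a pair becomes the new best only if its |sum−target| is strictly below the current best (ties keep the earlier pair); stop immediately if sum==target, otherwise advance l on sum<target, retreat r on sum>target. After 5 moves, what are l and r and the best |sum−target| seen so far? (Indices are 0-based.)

l=0, r=14, best |Δ|=32

l=0 r=19: -11+35=24 d=38 *, r--
l=0 r=18: -11+34=23 d=37 *, r--
l=0 r=17: -11+33=22 d=36 *, r--
l=0 r=16: -11+31=20 d=34 *, r--
l=0 r=15: -11+29=18 d=32 *, r--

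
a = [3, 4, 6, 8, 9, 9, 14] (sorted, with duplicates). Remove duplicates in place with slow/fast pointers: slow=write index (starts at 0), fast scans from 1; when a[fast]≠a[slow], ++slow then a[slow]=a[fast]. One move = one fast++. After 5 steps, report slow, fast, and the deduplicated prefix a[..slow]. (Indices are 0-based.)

slow=4, fast=6, prefix=[3, 4, 6, 8, 9]

(s=0,f=1) a[fast]=4≠a[slow]=3 write a[1]=4 → slow++,fast++
(s=1,f=2) a[fast]=6≠a[slow]=4 write a[2]=6 → slow++,fast++
(s=2,f=3) a[fast]=8≠a[slow]=6 write a[3]=8 → slow++,fast++
(s=3,f=4) a[fast]=9≠a[slow]=8 write a[4]=9 → slow++,fast++
(s=4,f=5) a[fast]=9=a[slow] dup → fast++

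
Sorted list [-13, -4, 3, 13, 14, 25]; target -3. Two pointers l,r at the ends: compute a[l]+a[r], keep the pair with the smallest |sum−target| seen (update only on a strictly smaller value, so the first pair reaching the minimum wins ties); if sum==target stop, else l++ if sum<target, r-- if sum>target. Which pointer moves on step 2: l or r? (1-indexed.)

r

l=1 r=6: -13+25=12 d=15 *, r--
l=1 r=5: -13+14=1 d=4 *, r--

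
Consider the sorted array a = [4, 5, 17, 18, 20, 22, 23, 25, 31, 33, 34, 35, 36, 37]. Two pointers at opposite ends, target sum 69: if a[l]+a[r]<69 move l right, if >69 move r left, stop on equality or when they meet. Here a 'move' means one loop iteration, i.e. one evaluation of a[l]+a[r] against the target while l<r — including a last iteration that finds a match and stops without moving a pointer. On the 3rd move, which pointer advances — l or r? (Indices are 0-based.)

l

[0,13] 4+37=41 <69 → l++
[1,13] 5+37=42 <69 → l++
[2,13] 17+37=54 <69 → l++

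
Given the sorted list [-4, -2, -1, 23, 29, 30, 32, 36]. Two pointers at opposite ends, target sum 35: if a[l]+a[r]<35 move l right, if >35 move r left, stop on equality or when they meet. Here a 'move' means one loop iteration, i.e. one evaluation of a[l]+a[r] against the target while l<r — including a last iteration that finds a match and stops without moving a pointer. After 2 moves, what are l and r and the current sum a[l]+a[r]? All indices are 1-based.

l=3, r=8, sum=35

[1,8] -4+36=32 <35 → l++
[2,8] -2+36=34 <35 → l++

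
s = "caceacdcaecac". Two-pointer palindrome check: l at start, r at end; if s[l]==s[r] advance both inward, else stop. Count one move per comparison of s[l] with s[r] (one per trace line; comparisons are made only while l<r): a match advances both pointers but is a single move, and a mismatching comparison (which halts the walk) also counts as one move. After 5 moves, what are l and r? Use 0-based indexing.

l=5, r=7

l=0 r=12: 'c'=='c', l++,r--
l=1 r=11: 'a'=='a', l++,r--
l=2 r=10: 'c'=='c', l++,r--
l=3 r=9: 'e'=='e', l++,r--
l=4 r=8: 'a'=='a', l++,r--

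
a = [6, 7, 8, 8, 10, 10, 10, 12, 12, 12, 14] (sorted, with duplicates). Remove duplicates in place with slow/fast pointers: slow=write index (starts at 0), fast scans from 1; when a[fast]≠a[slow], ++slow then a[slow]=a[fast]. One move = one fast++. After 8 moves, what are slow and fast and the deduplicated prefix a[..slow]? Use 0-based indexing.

slow=0 fast=1: a[fast]=7≠a[slow]=6 write a[1]=7, slow++,fast++
slow=1 fast=2: a[fast]=8≠a[slow]=7 write a[2]=8, slow++,fast++
slow=2 fast=3: a[fast]=8=a[slow] dup, fast++
slow=2 fast=4: a[fast]=10≠a[slow]=8 write a[3]=10, slow++,fast++
slow=3 fast=5: a[fast]=10=a[slow] dup, fast++
slow=3 fast=6: a[fast]=10=a[slow] dup, fast++
slow=3 fast=7: a[fast]=12≠a[slow]=10 write a[4]=12, slow++,fast++
slow=4 fast=8: a[fast]=12=a[slow] dup, fast++

slow=4, fast=9, prefix=[6, 7, 8, 10, 12]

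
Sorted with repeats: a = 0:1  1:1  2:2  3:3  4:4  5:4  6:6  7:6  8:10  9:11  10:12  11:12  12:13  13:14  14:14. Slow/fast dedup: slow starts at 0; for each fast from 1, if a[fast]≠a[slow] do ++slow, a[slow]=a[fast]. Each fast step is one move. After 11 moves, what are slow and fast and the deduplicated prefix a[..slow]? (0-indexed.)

slow=7, fast=12, prefix=[1, 2, 3, 4, 6, 10, 11, 12]

(s=0,f=1) a[fast]=1=a[slow] dup → fast++
(s=0,f=2) a[fast]=2≠a[slow]=1 write a[1]=2 → slow++,fast++
(s=1,f=3) a[fast]=3≠a[slow]=2 write a[2]=3 → slow++,fast++
(s=2,f=4) a[fast]=4≠a[slow]=3 write a[3]=4 → slow++,fast++
(s=3,f=5) a[fast]=4=a[slow] dup → fast++
(s=3,f=6) a[fast]=6≠a[slow]=4 write a[4]=6 → slow++,fast++
(s=4,f=7) a[fast]=6=a[slow] dup → fast++
(s=4,f=8) a[fast]=10≠a[slow]=6 write a[5]=10 → slow++,fast++
(s=5,f=9) a[fast]=11≠a[slow]=10 write a[6]=11 → slow++,fast++
(s=6,f=10) a[fast]=12≠a[slow]=11 write a[7]=12 → slow++,fast++
(s=7,f=11) a[fast]=12=a[slow] dup → fast++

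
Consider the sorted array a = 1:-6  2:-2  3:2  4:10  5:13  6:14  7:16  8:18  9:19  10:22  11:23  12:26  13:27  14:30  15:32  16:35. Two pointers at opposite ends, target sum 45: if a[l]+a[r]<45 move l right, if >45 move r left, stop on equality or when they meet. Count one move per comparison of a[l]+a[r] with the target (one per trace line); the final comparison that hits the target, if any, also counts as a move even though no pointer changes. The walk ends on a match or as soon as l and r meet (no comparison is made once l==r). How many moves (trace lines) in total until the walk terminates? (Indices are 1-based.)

l=1 r=16: -6+35=29 <45, l++
l=2 r=16: -2+35=33 <45, l++
l=3 r=16: 2+35=37 <45, l++
l=4 r=16: 10+35=45, found

4 moves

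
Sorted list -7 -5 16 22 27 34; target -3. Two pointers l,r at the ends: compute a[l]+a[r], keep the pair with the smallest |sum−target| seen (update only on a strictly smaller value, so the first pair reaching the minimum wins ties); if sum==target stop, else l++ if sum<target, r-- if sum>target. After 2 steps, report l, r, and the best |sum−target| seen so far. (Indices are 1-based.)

l=1, r=4, best |Δ|=23

[1,6] -7+34=27 d=30 * → r--
[1,5] -7+27=20 d=23 * → r--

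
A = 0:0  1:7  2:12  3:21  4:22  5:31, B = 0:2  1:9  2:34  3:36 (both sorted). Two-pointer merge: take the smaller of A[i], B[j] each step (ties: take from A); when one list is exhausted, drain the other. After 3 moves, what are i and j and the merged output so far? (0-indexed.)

[i=0,j=0] A[i]=0<=B[j]=2 take 0 → i++
[i=1,j=0] A[i]=7>B[j]=2 take 2 → j++
[i=1,j=1] A[i]=7<=B[j]=9 take 7 → i++

i=2, j=1, merged so far=[0, 2, 7]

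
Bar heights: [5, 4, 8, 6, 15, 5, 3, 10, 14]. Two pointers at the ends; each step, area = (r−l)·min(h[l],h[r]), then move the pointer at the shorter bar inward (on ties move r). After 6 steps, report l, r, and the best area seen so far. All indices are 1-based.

l=1 r=9: min(5,14)*8=40 best=40 *, l++
l=2 r=9: min(4,14)*7=28 best=40, l++
l=3 r=9: min(8,14)*6=48 best=48 *, l++
l=4 r=9: min(6,14)*5=30 best=48, l++
l=5 r=9: min(15,14)*4=56 best=56 *, r--
l=5 r=8: min(15,10)*3=30 best=56, r--

l=5, r=7, best area=56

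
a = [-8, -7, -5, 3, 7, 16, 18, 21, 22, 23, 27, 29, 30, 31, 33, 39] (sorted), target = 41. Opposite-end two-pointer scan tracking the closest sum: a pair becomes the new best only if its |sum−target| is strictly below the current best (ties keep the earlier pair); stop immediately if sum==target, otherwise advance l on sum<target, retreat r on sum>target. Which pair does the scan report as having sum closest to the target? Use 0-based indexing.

[0,15] -8+39=31 d=10 * → l++
[1,15] -7+39=32 d=9 * → l++
[2,15] -5+39=34 d=7 * → l++
[3,15] 3+39=42 d=1 * → r--
[3,14] 3+33=36 d=5 → l++
[4,14] 7+33=40 d=1 → l++
[5,14] 16+33=49 d=8 → r--
[5,13] 16+31=47 d=6 → r--
[5,12] 16+30=46 d=5 → r--
[5,11] 16+29=45 d=4 → r--
[5,10] 16+27=43 d=2 → r--
[5,9] 16+23=39 d=2 → l++
[6,9] 18+23=41 d=0 * → stop

pair (18, 23) with sum 41 (|Δ|=0)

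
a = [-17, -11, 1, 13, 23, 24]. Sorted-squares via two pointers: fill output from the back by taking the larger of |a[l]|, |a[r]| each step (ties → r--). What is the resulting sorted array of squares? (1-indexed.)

[1, 121, 169, 289, 529, 576]

[1,6] |-17|<=|24| out[6]=576 → r--
[1,5] |-17|<=|23| out[5]=529 → r--
[1,4] |-17|>|13| out[4]=289 → l++
[2,4] |-11|<=|13| out[3]=169 → r--
[2,3] |-11|>|1| out[2]=121 → l++
[3,3] |1|<=|1| out[1]=1 → r--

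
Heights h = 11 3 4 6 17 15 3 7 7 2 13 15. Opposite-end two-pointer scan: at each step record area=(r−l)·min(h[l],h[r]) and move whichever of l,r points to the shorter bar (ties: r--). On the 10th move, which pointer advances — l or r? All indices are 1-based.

[1,12] min(11,15)*11=121 best=121 * → l++
[2,12] min(3,15)*10=30 best=121 → l++
[3,12] min(4,15)*9=36 best=121 → l++
[4,12] min(6,15)*8=48 best=121 → l++
[5,12] min(17,15)*7=105 best=121 → r--
[5,11] min(17,13)*6=78 best=121 → r--
[5,10] min(17,2)*5=10 best=121 → r--
[5,9] min(17,7)*4=28 best=121 → r--
[5,8] min(17,7)*3=21 best=121 → r--
[5,7] min(17,3)*2=6 best=121 → r--

r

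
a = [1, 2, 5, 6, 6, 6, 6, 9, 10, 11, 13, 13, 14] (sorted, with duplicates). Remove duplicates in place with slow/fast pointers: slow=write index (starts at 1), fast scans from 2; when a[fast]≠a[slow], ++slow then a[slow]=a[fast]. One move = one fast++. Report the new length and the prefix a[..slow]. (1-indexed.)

length 9; prefix = [1, 2, 5, 6, 9, 10, 11, 13, 14]

(s=1,f=2) a[fast]=2≠a[slow]=1 write a[2]=2 → slow++,fast++
(s=2,f=3) a[fast]=5≠a[slow]=2 write a[3]=5 → slow++,fast++
(s=3,f=4) a[fast]=6≠a[slow]=5 write a[4]=6 → slow++,fast++
(s=4,f=5) a[fast]=6=a[slow] dup → fast++
(s=4,f=6) a[fast]=6=a[slow] dup → fast++
(s=4,f=7) a[fast]=6=a[slow] dup → fast++
(s=4,f=8) a[fast]=9≠a[slow]=6 write a[5]=9 → slow++,fast++
(s=5,f=9) a[fast]=10≠a[slow]=9 write a[6]=10 → slow++,fast++
(s=6,f=10) a[fast]=11≠a[slow]=10 write a[7]=11 → slow++,fast++
(s=7,f=11) a[fast]=13≠a[slow]=11 write a[8]=13 → slow++,fast++
(s=8,f=12) a[fast]=13=a[slow] dup → fast++
(s=8,f=13) a[fast]=14≠a[slow]=13 write a[9]=14 → slow++,fast++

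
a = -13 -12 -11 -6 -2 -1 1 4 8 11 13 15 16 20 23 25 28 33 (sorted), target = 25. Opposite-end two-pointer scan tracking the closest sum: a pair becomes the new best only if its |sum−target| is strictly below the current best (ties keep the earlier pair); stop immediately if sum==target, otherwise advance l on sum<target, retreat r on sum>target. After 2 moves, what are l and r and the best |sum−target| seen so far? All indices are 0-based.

[0,17] -13+33=20 d=5 * → l++
[1,17] -12+33=21 d=4 * → l++

l=2, r=17, best |Δ|=4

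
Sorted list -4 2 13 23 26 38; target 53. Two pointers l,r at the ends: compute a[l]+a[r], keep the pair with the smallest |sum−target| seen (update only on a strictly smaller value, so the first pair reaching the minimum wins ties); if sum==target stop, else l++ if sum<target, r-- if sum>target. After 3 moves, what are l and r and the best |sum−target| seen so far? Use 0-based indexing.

l=3, r=5, best |Δ|=2

[0,5] -4+38=34 d=19 * → l++
[1,5] 2+38=40 d=13 * → l++
[2,5] 13+38=51 d=2 * → l++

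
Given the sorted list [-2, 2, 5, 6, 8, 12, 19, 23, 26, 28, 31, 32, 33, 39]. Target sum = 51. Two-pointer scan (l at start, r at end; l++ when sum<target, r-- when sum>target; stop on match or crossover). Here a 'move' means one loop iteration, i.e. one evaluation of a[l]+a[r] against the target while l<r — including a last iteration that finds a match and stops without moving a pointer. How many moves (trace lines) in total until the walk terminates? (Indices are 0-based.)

6 moves

[0,13] -2+39=37 <51 → l++
[1,13] 2+39=41 <51 → l++
[2,13] 5+39=44 <51 → l++
[3,13] 6+39=45 <51 → l++
[4,13] 8+39=47 <51 → l++
[5,13] 12+39=51 → found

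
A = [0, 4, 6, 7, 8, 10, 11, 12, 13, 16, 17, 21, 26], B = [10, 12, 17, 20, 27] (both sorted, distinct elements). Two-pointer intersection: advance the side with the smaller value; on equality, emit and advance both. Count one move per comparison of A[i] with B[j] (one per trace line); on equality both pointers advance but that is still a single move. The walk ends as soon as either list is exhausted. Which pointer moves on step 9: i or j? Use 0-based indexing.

i

i=0 j=0: 0<10, i++
i=1 j=0: 4<10, i++
i=2 j=0: 6<10, i++
i=3 j=0: 7<10, i++
i=4 j=0: 8<10, i++
i=5 j=0: 10==10 emit, i++,j++
i=6 j=1: 11<12, i++
i=7 j=1: 12==12 emit, i++,j++
i=8 j=2: 13<17, i++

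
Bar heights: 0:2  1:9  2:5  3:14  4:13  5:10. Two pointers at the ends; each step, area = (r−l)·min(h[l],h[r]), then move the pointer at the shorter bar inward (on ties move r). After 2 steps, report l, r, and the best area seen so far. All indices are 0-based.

l=2, r=5, best area=36

[0,5] min(2,10)*5=10 best=10 * → l++
[1,5] min(9,10)*4=36 best=36 * → l++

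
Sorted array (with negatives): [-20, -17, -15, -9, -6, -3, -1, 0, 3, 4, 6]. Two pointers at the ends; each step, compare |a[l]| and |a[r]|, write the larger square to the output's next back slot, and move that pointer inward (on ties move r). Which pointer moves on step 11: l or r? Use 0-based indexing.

[0,10] |-20|>|6| out[10]=400 → l++
[1,10] |-17|>|6| out[9]=289 → l++
[2,10] |-15|>|6| out[8]=225 → l++
[3,10] |-9|>|6| out[7]=81 → l++
[4,10] |-6|<=|6| out[6]=36 → r--
[4,9] |-6|>|4| out[5]=36 → l++
[5,9] |-3|<=|4| out[4]=16 → r--
[5,8] |-3|<=|3| out[3]=9 → r--
[5,7] |-3|>|0| out[2]=9 → l++
[6,7] |-1|>|0| out[1]=1 → l++
[7,7] |0|<=|0| out[0]=0 → r--

r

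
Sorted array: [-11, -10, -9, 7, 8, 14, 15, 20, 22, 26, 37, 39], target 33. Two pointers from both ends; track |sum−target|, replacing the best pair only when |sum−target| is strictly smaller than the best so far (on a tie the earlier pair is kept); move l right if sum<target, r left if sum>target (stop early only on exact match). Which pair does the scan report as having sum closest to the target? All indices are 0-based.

pair (7, 26) with sum 33 (|Δ|=0)

l=0 r=11: -11+39=28 d=5 *, l++
l=1 r=11: -10+39=29 d=4 *, l++
l=2 r=11: -9+39=30 d=3 *, l++
l=3 r=11: 7+39=46 d=13, r--
l=3 r=10: 7+37=44 d=11, r--
l=3 r=9: 7+26=33 d=0 *, stop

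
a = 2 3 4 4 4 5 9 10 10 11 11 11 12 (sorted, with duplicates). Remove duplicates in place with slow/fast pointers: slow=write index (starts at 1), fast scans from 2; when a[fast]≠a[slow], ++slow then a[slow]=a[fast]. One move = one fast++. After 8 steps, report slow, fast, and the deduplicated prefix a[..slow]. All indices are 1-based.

slow=1 fast=2: a[fast]=3≠a[slow]=2 write a[2]=3, slow++,fast++
slow=2 fast=3: a[fast]=4≠a[slow]=3 write a[3]=4, slow++,fast++
slow=3 fast=4: a[fast]=4=a[slow] dup, fast++
slow=3 fast=5: a[fast]=4=a[slow] dup, fast++
slow=3 fast=6: a[fast]=5≠a[slow]=4 write a[4]=5, slow++,fast++
slow=4 fast=7: a[fast]=9≠a[slow]=5 write a[5]=9, slow++,fast++
slow=5 fast=8: a[fast]=10≠a[slow]=9 write a[6]=10, slow++,fast++
slow=6 fast=9: a[fast]=10=a[slow] dup, fast++

slow=6, fast=10, prefix=[2, 3, 4, 5, 9, 10]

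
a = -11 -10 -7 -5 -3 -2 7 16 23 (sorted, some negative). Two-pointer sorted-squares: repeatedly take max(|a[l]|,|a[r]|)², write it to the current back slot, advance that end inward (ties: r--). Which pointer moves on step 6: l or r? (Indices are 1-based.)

[1,9] |-11|<=|23| out[9]=529 → r--
[1,8] |-11|<=|16| out[8]=256 → r--
[1,7] |-11|>|7| out[7]=121 → l++
[2,7] |-10|>|7| out[6]=100 → l++
[3,7] |-7|<=|7| out[5]=49 → r--
[3,6] |-7|>|-2| out[4]=49 → l++

l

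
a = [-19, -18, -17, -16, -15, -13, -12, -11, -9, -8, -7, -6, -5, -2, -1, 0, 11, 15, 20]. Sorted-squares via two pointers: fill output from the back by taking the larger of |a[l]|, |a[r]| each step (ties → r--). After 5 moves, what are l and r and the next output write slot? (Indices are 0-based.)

l=4, r=17, next write slot=13

l=0 r=18: |-19|<=|20| out[18]=400, r--
l=0 r=17: |-19|>|15| out[17]=361, l++
l=1 r=17: |-18|>|15| out[16]=324, l++
l=2 r=17: |-17|>|15| out[15]=289, l++
l=3 r=17: |-16|>|15| out[14]=256, l++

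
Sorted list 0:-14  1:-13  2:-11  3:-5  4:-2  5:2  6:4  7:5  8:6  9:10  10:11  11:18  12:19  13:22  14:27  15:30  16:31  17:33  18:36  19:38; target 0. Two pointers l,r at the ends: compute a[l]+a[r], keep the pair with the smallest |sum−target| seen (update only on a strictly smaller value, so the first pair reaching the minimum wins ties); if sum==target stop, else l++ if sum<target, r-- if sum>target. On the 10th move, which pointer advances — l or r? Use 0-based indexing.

l=0 r=19: -14+38=24 d=24 *, r--
l=0 r=18: -14+36=22 d=22 *, r--
l=0 r=17: -14+33=19 d=19 *, r--
l=0 r=16: -14+31=17 d=17 *, r--
l=0 r=15: -14+30=16 d=16 *, r--
l=0 r=14: -14+27=13 d=13 *, r--
l=0 r=13: -14+22=8 d=8 *, r--
l=0 r=12: -14+19=5 d=5 *, r--
l=0 r=11: -14+18=4 d=4 *, r--
l=0 r=10: -14+11=-3 d=3 *, l++

l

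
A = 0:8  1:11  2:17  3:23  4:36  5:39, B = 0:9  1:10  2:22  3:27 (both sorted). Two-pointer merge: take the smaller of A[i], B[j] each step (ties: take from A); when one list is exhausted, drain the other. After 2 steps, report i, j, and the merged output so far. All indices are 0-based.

i=1, j=1, merged so far=[8, 9]

i=0 j=0: A[i]=8<=B[j]=9 take 8, i++
i=1 j=0: A[i]=11>B[j]=9 take 9, j++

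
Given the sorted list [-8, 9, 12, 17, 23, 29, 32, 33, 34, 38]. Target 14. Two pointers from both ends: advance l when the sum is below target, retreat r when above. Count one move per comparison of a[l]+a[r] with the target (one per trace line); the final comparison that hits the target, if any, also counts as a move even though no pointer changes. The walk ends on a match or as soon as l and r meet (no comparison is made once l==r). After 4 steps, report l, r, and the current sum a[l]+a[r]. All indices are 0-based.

[0,9] -8+38=30 >14 → r--
[0,8] -8+34=26 >14 → r--
[0,7] -8+33=25 >14 → r--
[0,6] -8+32=24 >14 → r--

l=0, r=5, sum=21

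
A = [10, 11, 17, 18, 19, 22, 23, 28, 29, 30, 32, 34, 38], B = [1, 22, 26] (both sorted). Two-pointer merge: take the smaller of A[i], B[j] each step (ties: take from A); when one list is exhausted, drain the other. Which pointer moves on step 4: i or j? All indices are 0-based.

i

[i=0,j=0] A[i]=10>B[j]=1 take 1 → j++
[i=0,j=1] A[i]=10<=B[j]=22 take 10 → i++
[i=1,j=1] A[i]=11<=B[j]=22 take 11 → i++
[i=2,j=1] A[i]=17<=B[j]=22 take 17 → i++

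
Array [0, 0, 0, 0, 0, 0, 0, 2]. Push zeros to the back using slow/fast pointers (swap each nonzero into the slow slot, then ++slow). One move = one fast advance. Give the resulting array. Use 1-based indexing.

slow=1 fast=1: a[fast]=0, fast++
slow=1 fast=2: a[fast]=0, fast++
slow=1 fast=3: a[fast]=0, fast++
slow=1 fast=4: a[fast]=0, fast++
slow=1 fast=5: a[fast]=0, fast++
slow=1 fast=6: a[fast]=0, fast++
slow=1 fast=7: a[fast]=0, fast++
slow=1 fast=8: a[fast]=2≠0 swap→a[1]=2, slow++,fast++

[2, 0, 0, 0, 0, 0, 0, 0]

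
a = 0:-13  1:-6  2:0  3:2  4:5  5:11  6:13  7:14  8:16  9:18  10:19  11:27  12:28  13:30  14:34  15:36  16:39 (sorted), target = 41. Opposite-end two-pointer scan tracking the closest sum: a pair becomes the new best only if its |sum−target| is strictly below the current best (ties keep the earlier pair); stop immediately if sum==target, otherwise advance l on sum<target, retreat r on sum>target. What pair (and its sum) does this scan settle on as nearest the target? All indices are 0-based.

l=0 r=16: -13+39=26 d=15 *, l++
l=1 r=16: -6+39=33 d=8 *, l++
l=2 r=16: 0+39=39 d=2 *, l++
l=3 r=16: 2+39=41 d=0 *, stop

pair (2, 39) with sum 41 (|Δ|=0)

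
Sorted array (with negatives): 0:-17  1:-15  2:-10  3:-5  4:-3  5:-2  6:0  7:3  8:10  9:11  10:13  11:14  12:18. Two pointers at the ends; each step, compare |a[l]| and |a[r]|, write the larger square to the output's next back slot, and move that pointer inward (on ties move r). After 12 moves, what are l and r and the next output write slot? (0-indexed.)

l=6, r=6, next write slot=0

[0,12] |-17|<=|18| out[12]=324 → r--
[0,11] |-17|>|14| out[11]=289 → l++
[1,11] |-15|>|14| out[10]=225 → l++
[2,11] |-10|<=|14| out[9]=196 → r--
[2,10] |-10|<=|13| out[8]=169 → r--
[2,9] |-10|<=|11| out[7]=121 → r--
[2,8] |-10|<=|10| out[6]=100 → r--
[2,7] |-10|>|3| out[5]=100 → l++
[3,7] |-5|>|3| out[4]=25 → l++
[4,7] |-3|<=|3| out[3]=9 → r--
[4,6] |-3|>|0| out[2]=9 → l++
[5,6] |-2|>|0| out[1]=4 → l++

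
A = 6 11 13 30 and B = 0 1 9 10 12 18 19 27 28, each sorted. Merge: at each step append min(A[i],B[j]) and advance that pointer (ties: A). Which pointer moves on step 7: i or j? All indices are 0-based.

j

i=0 j=0: A[i]=6>B[j]=0 take 0, j++
i=0 j=1: A[i]=6>B[j]=1 take 1, j++
i=0 j=2: A[i]=6<=B[j]=9 take 6, i++
i=1 j=2: A[i]=11>B[j]=9 take 9, j++
i=1 j=3: A[i]=11>B[j]=10 take 10, j++
i=1 j=4: A[i]=11<=B[j]=12 take 11, i++
i=2 j=4: A[i]=13>B[j]=12 take 12, j++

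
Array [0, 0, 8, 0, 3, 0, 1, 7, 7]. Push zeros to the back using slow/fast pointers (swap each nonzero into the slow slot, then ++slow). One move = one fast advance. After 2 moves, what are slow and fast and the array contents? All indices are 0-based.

slow=0 fast=0: a[fast]=0, fast++
slow=0 fast=1: a[fast]=0, fast++

slow=0, fast=2, a=[0, 0, 8, 0, 3, 0, 1, 7, 7]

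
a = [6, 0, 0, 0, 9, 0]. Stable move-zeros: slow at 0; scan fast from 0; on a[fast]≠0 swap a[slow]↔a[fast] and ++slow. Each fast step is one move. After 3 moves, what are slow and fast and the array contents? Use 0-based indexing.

(s=0,f=0) a[fast]=6≠0 swap→a[0]=6 → slow++,fast++
(s=1,f=1) a[fast]=0 → fast++
(s=1,f=2) a[fast]=0 → fast++

slow=1, fast=3, a=[6, 0, 0, 0, 9, 0]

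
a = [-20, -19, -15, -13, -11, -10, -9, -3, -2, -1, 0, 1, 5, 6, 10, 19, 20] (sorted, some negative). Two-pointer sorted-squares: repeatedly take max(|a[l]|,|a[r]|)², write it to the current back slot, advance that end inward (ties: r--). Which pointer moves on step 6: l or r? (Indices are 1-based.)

l=1 r=17: |-20|<=|20| out[17]=400, r--
l=1 r=16: |-20|>|19| out[16]=400, l++
l=2 r=16: |-19|<=|19| out[15]=361, r--
l=2 r=15: |-19|>|10| out[14]=361, l++
l=3 r=15: |-15|>|10| out[13]=225, l++
l=4 r=15: |-13|>|10| out[12]=169, l++

l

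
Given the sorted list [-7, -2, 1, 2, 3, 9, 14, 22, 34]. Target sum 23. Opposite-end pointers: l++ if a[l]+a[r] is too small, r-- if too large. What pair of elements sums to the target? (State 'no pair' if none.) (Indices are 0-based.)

(1, 22)

[0,8] -7+34=27 >23 → r--
[0,7] -7+22=15 <23 → l++
[1,7] -2+22=20 <23 → l++
[2,7] 1+22=23 → found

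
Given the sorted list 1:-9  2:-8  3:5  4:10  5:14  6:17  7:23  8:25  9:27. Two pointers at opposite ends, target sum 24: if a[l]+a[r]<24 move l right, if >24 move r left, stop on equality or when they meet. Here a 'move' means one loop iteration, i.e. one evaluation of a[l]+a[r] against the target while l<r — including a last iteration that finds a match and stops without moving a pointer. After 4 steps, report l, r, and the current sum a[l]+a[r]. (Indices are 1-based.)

l=3, r=7, sum=28

l=1 r=9: -9+27=18 <24, l++
l=2 r=9: -8+27=19 <24, l++
l=3 r=9: 5+27=32 >24, r--
l=3 r=8: 5+25=30 >24, r--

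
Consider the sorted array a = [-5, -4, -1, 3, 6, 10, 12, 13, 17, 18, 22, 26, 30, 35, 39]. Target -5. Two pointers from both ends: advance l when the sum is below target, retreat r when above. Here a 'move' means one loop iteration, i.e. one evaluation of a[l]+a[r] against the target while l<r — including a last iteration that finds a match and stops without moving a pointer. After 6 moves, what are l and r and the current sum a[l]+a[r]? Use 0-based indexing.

l=0 r=14: -5+39=34 >-5, r--
l=0 r=13: -5+35=30 >-5, r--
l=0 r=12: -5+30=25 >-5, r--
l=0 r=11: -5+26=21 >-5, r--
l=0 r=10: -5+22=17 >-5, r--
l=0 r=9: -5+18=13 >-5, r--

l=0, r=8, sum=12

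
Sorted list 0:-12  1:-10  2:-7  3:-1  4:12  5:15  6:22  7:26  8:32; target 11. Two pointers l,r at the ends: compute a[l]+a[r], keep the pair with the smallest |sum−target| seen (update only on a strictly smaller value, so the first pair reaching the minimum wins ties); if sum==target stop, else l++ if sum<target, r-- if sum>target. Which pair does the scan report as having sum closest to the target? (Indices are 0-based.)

pair (-1, 12) with sum 11 (|Δ|=0)

[0,8] -12+32=20 d=9 * → r--
[0,7] -12+26=14 d=3 * → r--
[0,6] -12+22=10 d=1 * → l++
[1,6] -10+22=12 d=1 → r--
[1,5] -10+15=5 d=6 → l++
[2,5] -7+15=8 d=3 → l++
[3,5] -1+15=14 d=3 → r--
[3,4] -1+12=11 d=0 * → stop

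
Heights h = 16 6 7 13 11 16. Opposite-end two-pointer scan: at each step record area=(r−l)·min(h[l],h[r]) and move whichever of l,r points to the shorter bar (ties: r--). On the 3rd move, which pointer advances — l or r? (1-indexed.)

r

[1,6] min(16,16)*5=80 best=80 * → r--
[1,5] min(16,11)*4=44 best=80 → r--
[1,4] min(16,13)*3=39 best=80 → r--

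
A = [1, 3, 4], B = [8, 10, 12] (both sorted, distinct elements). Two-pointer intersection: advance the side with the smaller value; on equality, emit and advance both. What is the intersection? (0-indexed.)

[i=0,j=0] 1<8 → i++
[i=1,j=0] 3<8 → i++
[i=2,j=0] 4<8 → i++

intersection = []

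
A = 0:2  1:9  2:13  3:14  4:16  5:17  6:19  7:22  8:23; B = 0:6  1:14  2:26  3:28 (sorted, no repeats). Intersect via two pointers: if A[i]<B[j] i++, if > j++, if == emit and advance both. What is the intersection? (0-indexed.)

[i=0,j=0] 2<6 → i++
[i=1,j=0] 9>6 → j++
[i=1,j=1] 9<14 → i++
[i=2,j=1] 13<14 → i++
[i=3,j=1] 14==14 emit → i++,j++
[i=4,j=2] 16<26 → i++
[i=5,j=2] 17<26 → i++
[i=6,j=2] 19<26 → i++
[i=7,j=2] 22<26 → i++
[i=8,j=2] 23<26 → i++

intersection = [14]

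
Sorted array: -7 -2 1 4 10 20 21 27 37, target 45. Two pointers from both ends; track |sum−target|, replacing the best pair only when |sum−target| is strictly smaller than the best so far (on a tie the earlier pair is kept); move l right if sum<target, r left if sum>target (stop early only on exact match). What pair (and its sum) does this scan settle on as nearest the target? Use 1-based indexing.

pair (10, 37) with sum 47 (|Δ|=2)

[1,9] -7+37=30 d=15 * → l++
[2,9] -2+37=35 d=10 * → l++
[3,9] 1+37=38 d=7 * → l++
[4,9] 4+37=41 d=4 * → l++
[5,9] 10+37=47 d=2 * → r--
[5,8] 10+27=37 d=8 → l++
[6,8] 20+27=47 d=2 → r--
[6,7] 20+21=41 d=4 → l++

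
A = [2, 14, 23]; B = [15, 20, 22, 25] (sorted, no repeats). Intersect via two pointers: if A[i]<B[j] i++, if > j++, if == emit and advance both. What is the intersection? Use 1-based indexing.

i=1 j=1: 2<15, i++
i=2 j=1: 14<15, i++
i=3 j=1: 23>15, j++
i=3 j=2: 23>20, j++
i=3 j=3: 23>22, j++
i=3 j=4: 23<25, i++

intersection = []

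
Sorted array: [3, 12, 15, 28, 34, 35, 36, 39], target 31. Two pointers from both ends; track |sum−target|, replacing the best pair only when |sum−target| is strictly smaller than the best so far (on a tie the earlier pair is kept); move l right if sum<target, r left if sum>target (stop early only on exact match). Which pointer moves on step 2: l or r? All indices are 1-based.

r

[1,8] 3+39=42 d=11 * → r--
[1,7] 3+36=39 d=8 * → r--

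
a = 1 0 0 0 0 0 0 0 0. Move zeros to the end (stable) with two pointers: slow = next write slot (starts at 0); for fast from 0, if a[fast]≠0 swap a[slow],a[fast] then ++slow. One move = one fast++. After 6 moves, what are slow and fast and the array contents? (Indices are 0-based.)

slow=1, fast=6, a=[1, 0, 0, 0, 0, 0, 0, 0, 0]

(s=0,f=0) a[fast]=1≠0 swap→a[0]=1 → slow++,fast++
(s=1,f=1) a[fast]=0 → fast++
(s=1,f=2) a[fast]=0 → fast++
(s=1,f=3) a[fast]=0 → fast++
(s=1,f=4) a[fast]=0 → fast++
(s=1,f=5) a[fast]=0 → fast++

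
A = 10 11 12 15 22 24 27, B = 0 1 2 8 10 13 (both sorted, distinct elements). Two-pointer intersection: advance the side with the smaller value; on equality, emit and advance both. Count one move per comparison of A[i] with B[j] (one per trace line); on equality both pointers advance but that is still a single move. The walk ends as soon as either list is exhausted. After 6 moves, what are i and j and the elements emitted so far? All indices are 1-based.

i=3, j=6, emitted=[10]

i=1 j=1: 10>0, j++
i=1 j=2: 10>1, j++
i=1 j=3: 10>2, j++
i=1 j=4: 10>8, j++
i=1 j=5: 10==10 emit, i++,j++
i=2 j=6: 11<13, i++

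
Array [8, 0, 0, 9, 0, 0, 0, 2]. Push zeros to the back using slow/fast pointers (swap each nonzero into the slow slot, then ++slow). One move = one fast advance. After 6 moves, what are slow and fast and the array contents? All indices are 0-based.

slow=0 fast=0: a[fast]=8≠0 swap→a[0]=8, slow++,fast++
slow=1 fast=1: a[fast]=0, fast++
slow=1 fast=2: a[fast]=0, fast++
slow=1 fast=3: a[fast]=9≠0 swap→a[1]=9, slow++,fast++
slow=2 fast=4: a[fast]=0, fast++
slow=2 fast=5: a[fast]=0, fast++

slow=2, fast=6, a=[8, 9, 0, 0, 0, 0, 0, 2]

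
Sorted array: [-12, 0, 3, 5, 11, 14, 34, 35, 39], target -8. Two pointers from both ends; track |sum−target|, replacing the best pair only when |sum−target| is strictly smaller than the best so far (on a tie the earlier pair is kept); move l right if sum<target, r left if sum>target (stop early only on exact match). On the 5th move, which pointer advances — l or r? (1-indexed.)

r

[1,9] -12+39=27 d=35 * → r--
[1,8] -12+35=23 d=31 * → r--
[1,7] -12+34=22 d=30 * → r--
[1,6] -12+14=2 d=10 * → r--
[1,5] -12+11=-1 d=7 * → r--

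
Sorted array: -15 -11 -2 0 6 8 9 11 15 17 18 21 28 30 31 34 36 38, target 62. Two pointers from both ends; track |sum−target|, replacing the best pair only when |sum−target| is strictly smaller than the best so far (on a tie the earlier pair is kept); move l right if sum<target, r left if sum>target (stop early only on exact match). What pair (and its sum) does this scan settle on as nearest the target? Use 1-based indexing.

l=1 r=18: -15+38=23 d=39 *, l++
l=2 r=18: -11+38=27 d=35 *, l++
l=3 r=18: -2+38=36 d=26 *, l++
l=4 r=18: 0+38=38 d=24 *, l++
l=5 r=18: 6+38=44 d=18 *, l++
l=6 r=18: 8+38=46 d=16 *, l++
l=7 r=18: 9+38=47 d=15 *, l++
l=8 r=18: 11+38=49 d=13 *, l++
l=9 r=18: 15+38=53 d=9 *, l++
l=10 r=18: 17+38=55 d=7 *, l++
l=11 r=18: 18+38=56 d=6 *, l++
l=12 r=18: 21+38=59 d=3 *, l++
l=13 r=18: 28+38=66 d=4, r--
l=13 r=17: 28+36=64 d=2 *, r--
l=13 r=16: 28+34=62 d=0 *, stop

pair (28, 34) with sum 62 (|Δ|=0)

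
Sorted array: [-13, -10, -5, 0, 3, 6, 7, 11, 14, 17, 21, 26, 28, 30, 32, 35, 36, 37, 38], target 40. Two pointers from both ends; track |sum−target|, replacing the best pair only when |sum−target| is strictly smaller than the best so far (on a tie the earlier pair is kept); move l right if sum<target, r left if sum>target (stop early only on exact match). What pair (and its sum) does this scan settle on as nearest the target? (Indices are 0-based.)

pair (3, 37) with sum 40 (|Δ|=0)

[0,18] -13+38=25 d=15 * → l++
[1,18] -10+38=28 d=12 * → l++
[2,18] -5+38=33 d=7 * → l++
[3,18] 0+38=38 d=2 * → l++
[4,18] 3+38=41 d=1 * → r--
[4,17] 3+37=40 d=0 * → stop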